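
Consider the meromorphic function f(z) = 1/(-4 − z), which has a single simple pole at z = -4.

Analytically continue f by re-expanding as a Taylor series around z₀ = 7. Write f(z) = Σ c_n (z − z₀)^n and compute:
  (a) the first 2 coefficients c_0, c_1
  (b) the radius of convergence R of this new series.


Let w = z − z₀, so z = z₀ + w.
Then -4 − z = -4 − (z₀ + w) = (-4 − z₀) − w = -11 − w.
f(z) = 1/(-11 − w) = (1/(-11)) · 1/(1 − w/(-11)) = Σ_{n≥0} w^n / (-11)^(n+1).
So c_n = 1/(-11)^(n+1):
  c_0 = 1/(-11)^1 = -1/11.
  c_1 = 1/(-11)^2 = 1/121.
The series is valid for |w/d| < 1, i.e. |z − z₀| < |d|.
Radius of convergence: R = |-4 − z₀| = |-11| = 11 (distance from z₀ to the singularity z = -4).

c_0 = -1/11, c_1 = 1/121; R = 11.


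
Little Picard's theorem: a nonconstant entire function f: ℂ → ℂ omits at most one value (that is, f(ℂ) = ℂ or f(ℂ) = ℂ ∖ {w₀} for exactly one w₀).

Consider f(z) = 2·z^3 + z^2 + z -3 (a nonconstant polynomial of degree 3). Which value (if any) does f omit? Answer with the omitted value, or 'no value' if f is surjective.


Little Picard bounds the complement of f(ℂ) to at most one point.
For every w ∈ ℂ, the equation p(z) − w = 0 is a nonconstant polynomial in z and hence has at least one root by the fundamental theorem of algebra. So p is surjective onto ℂ, omitting no value.

Omitted value: no value.


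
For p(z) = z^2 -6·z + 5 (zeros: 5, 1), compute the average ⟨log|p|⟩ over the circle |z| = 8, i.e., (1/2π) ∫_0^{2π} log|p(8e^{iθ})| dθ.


Zeros: 1, 5; r = 8.
Inside |z| < r: 1, 5. Outside (|z| ≥ r): ∅.
p(0) = 5, so log|p(0)| = log(5) = 1.6094.
Apply Jensen: I(r) = log|p(0)| + Σ_k log(r/|z_k|), summed over zeros inside |z| < r.
  log(r/|z_k|) for z_k = 5: log(8/5) = 0.4700
  log(r/|z_k|) for z_k = 1: log(8/1) = 2.0794
Sum over inside zeros: 2.5494.
I(r) = log|p(0)| + (inside sum) = 1.6094 + 2.5494 = 4.1589.
Closed form (all zeros inside, monic): I(r) = n·log(r) = 2·log(8) = 4.1589. ✓

I(r) ≈ 4.1589.


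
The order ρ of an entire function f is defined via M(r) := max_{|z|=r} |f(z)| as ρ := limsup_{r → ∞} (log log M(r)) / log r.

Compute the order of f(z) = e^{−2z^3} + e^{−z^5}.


Each summand is entire of order 3 and 5 respectively (as in the single-exponential case). The order of a sum is at most the max of the orders, so ρ ≤ 5. For the lower bound: on |z|=r choose arg z so that -1z^5 is real positive; then |e^{-1z^5}| = e^{1r^5} while |e^{-2z^3}| ≤ e^{2r^3} = o(e^{1r^5}). So |f| ≥ e^{1r^5}(1 − o(1)) and ρ ≥ 5. Hence ρ = max(3, 5) = 5.
Therefore ρ = 5.

Order ρ = 5.


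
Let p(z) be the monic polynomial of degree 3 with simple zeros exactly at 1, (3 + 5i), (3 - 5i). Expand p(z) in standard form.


The polynomial is p(z) = ∏_{α ∈ S} (z − α), where S = {1, (3 + 5i), (3 - 5i)}.
Expanding the product yields: p(z) = z^3 -7·z^2 + 40·z -34.
Note conjugate pairs combine to real quadratics: (z − (3+5i))(z − (3−5i)) = z² − 6z + 34.
The resulting polynomial has degree 3 and real coefficients as required.

p(z) = z^3 -7·z^2 + 40·z -34.


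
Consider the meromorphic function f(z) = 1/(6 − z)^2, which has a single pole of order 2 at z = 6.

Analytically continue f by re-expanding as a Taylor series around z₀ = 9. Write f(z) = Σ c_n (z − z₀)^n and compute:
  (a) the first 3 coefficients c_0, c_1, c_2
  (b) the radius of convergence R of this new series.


Let w = z − z₀, so z = z₀ + w.
Then 6 − z = 6 − (z₀ + w) = (6 − z₀) − w = -3 − w.
f(z) = 1/(-3 − w)^2 = (1/(-3)^2) · (1 − w/(-3))^{−2}.
By the binomial series (1−u)^{−2} = Σ_{n≥0} C(n+1, 1) u^n for |u|<1, with u = w/(-3):
  c_n = C(n+1, 1) / (-3)^(n+2).
  c_0 = 1/(-3)^2 = 1/9.
  c_1 = 2/(-3)^3 = -2/27.
  c_2 = 3/(-3)^4 = 1/27.
The series is valid for |w/d| < 1, i.e. |z − z₀| < |d|.
Radius of convergence: R = |6 − z₀| = |-3| = 3 (distance from z₀ to the singularity z = 6).

c_0 = 1/9, c_1 = -2/27, c_2 = 1/27; R = 3.


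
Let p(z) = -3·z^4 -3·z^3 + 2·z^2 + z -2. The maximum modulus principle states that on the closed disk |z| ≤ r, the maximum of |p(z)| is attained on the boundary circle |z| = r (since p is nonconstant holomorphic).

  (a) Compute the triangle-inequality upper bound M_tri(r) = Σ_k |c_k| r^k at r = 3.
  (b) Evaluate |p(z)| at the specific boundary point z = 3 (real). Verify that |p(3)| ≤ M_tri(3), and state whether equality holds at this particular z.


Coefficients: c_0 = -2, c_1 = 1, c_2 = 2, c_3 = -3, c_4 = -3. Radius r = 3.
Part (a). Triangle bound: M_tri(r) = Σ_k |c_k| r^k
  = |-2|·3^0 + |1|·3^1 + |2|·3^2 + |-3|·3^3 + |-3|·3^4
  = 2 + 3 + 18 + 81 + 243 = 347.
This bounds M(r) := max_{|z|=r} |p(z)| from above; equality holds iff all terms c_k z^k can be made to align in phase at a single z on |z|=r.
Part (b). At z = 3 (real, on the circle |z| = r):
  p(3) = (-2)·3^0 + (1)·3^1 + (2)·3^2 + (-3)·3^3 + (-3)·3^4 = -305.
  |p(3)| = 305.
Check: |p(3)| = 305 ≤ 347 = M_tri(3). ✓ Equality does not hold at z = 3 (the coefficients have mixed signs, so the terms do not all align in phase there).

M_tri(3) = 347; |p(3)| = 305; equality at z=3: no.


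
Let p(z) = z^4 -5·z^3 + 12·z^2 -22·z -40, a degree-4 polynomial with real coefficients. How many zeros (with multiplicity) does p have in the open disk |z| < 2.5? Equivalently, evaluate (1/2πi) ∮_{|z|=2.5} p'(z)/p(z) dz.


The zeros of p are: -1, 4, (1 + 3i), (1 - 3i).
Their magnitudes are: 1, 4, 3.162, 3.162.
Zeros with |z| < R = 2.5: -1.
Count = 1.
By the argument principle, (1/2πi) ∮_{|z|=R} p'(z)/p(z) dz equals exactly this count.

Number of zeros inside |z| < 2.5: 1.


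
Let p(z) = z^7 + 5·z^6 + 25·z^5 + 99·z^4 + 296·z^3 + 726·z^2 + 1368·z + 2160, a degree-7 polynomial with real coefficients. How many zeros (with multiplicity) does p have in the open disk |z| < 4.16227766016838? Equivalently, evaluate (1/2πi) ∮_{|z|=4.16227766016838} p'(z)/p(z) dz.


The zeros of p are: -3, (0 + 3i), (0 - 3i), (1 + 3i), (1 - 3i), (-2 + 2i), (-2 - 2i).
Their magnitudes are: 3, 3, 3, 3.162, 3.162, 2.828, 2.828.
Zeros with |z| < R = 4.16227766016838: -3, (0 + 3i), (0 - 3i), (1 + 3i), (1 - 3i), (-2 + 2i), (-2 - 2i).
Count = 7.
By the argument principle, (1/2πi) ∮_{|z|=R} p'(z)/p(z) dz equals exactly this count.

Number of zeros inside |z| < 4.16227766016838: 7.


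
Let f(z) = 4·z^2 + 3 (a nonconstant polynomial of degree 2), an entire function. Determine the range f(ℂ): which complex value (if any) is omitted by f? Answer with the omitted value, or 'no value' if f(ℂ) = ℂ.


Little Picard bounds the complement of f(ℂ) to at most one point.
For every w ∈ ℂ, the equation p(z) − w = 0 is a nonconstant polynomial in z and hence has at least one root by the fundamental theorem of algebra. So p is surjective onto ℂ, omitting no value.

Omitted value: no value.


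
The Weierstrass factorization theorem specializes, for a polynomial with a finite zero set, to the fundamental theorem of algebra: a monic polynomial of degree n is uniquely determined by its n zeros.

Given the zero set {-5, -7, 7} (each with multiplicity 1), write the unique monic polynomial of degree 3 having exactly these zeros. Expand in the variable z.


The polynomial is p(z) = ∏_{α ∈ S} (z − α), where S = {-5, -7, 7}.
Expanding the product yields: p(z) = z^3 + 5·z^2 -49·z -245.
The resulting polynomial has degree 3 and real coefficients as required.

p(z) = z^3 + 5·z^2 -49·z -245.


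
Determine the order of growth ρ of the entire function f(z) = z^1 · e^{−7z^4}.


M(r) = max_{|z|=r} |1|·|z|^1·|e^{−7z^4}| = 1·r^1 · e^{7r^4} (the factors attain their maxima compatibly on |z|=r). Then log M(r) = log 1 + 1·log r + 7r^4, dominated by the last term, so log log M(r) ~ 4·log r. The polynomial factor 1z^1 contributes only a log r term and does not affect the order. ρ = 4.
Therefore ρ = 4.

Order ρ = 4.


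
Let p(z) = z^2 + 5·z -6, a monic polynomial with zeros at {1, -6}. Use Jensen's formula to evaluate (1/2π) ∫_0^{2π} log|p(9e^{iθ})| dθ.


Zeros: -6, 1; r = 9.
Inside |z| < r: -6, 1. Outside (|z| ≥ r): ∅.
p(0) = -6, so log|p(0)| = log(6) = 1.7918.
Apply Jensen: I(r) = log|p(0)| + Σ_k log(r/|z_k|), summed over zeros inside |z| < r.
  log(r/|z_k|) for z_k = 1: log(9/1) = 2.1972
  log(r/|z_k|) for z_k = -6: log(9/6) = 0.4055
Sum over inside zeros: 2.6027.
I(r) = log|p(0)| + (inside sum) = 1.7918 + 2.6027 = 4.3944.
Closed form (all zeros inside, monic): I(r) = n·log(r) = 2·log(9) = 4.3944. ✓

I(r) ≈ 4.3944.


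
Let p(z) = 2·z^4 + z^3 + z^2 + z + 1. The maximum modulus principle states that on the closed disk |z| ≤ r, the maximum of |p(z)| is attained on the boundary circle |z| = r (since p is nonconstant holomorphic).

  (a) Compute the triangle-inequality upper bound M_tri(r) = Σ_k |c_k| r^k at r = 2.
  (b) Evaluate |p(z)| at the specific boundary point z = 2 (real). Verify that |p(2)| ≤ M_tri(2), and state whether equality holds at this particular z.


Coefficients: c_0 = 1, c_1 = 1, c_2 = 1, c_3 = 1, c_4 = 2. Radius r = 2.
Part (a). Triangle bound: M_tri(r) = Σ_k |c_k| r^k
  = |1|·2^0 + |1|·2^1 + |1|·2^2 + |1|·2^3 + |2|·2^4
  = 1 + 2 + 4 + 8 + 32 = 47.
This bounds M(r) := max_{|z|=r} |p(z)| from above; equality holds iff all terms c_k z^k can be made to align in phase at a single z on |z|=r.
Part (b). At z = 2 (real, on the circle |z| = r):
  p(2) = (1)·2^0 + (1)·2^1 + (1)·2^2 + (1)·2^3 + (2)·2^4 = 47.
  |p(2)| = 47.
Since all nonzero coefficients share the same sign, |p(2)| = 47 = M_tri(2); the triangle bound is attained at z = 2, so in fact M(r) = 47.

M_tri(2) = 47; |p(2)| = 47; equality at z=2: yes.


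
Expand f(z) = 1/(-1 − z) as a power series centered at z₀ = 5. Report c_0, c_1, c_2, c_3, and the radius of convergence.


Let w = z − z₀, so z = z₀ + w.
Then -1 − z = -1 − (z₀ + w) = (-1 − z₀) − w = -6 − w.
f(z) = 1/(-6 − w) = (1/(-6)) · 1/(1 − w/(-6)) = Σ_{n≥0} w^n / (-6)^(n+1).
So c_n = 1/(-6)^(n+1):
  c_0 = 1/(-6)^1 = -1/6.
  c_1 = 1/(-6)^2 = 1/36.
  c_2 = 1/(-6)^3 = -1/216.
  c_3 = 1/(-6)^4 = 1/1296.
The series is valid for |w/d| < 1, i.e. |z − z₀| < |d|.
Radius of convergence: R = |-1 − z₀| = |-6| = 6 (distance from z₀ to the singularity z = -1).

c_0 = -1/6, c_1 = 1/36, c_2 = -1/216, c_3 = 1/1296; R = 6.


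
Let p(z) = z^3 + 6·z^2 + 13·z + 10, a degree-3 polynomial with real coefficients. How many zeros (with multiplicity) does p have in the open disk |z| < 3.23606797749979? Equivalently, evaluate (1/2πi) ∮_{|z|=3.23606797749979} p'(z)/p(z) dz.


The zeros of p are: (-2 + 1i), (-2 - 1i), -2.
Their magnitudes are: 2.236, 2.236, 2.
Zeros with |z| < R = 3.23606797749979: (-2 + 1i), (-2 - 1i), -2.
Count = 3.
By the argument principle, (1/2πi) ∮_{|z|=R} p'(z)/p(z) dz equals exactly this count.

Number of zeros inside |z| < 3.23606797749979: 3.


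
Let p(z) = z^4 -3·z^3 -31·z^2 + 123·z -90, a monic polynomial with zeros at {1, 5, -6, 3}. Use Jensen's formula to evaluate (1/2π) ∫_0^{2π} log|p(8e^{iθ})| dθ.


Zeros: -6, 1, 3, 5; r = 8.
Inside |z| < r: -6, 1, 3, 5. Outside (|z| ≥ r): ∅.
p(0) = -90, so log|p(0)| = log(90) = 4.4998.
Apply Jensen: I(r) = log|p(0)| + Σ_k log(r/|z_k|), summed over zeros inside |z| < r.
  log(r/|z_k|) for z_k = 1: log(8/1) = 2.0794
  log(r/|z_k|) for z_k = 5: log(8/5) = 0.4700
  log(r/|z_k|) for z_k = -6: log(8/6) = 0.2877
  log(r/|z_k|) for z_k = 3: log(8/3) = 0.9808
Sum over inside zeros: 3.8180.
I(r) = log|p(0)| + (inside sum) = 4.4998 + 3.8180 = 8.3178.
Closed form (all zeros inside, monic): I(r) = n·log(r) = 4·log(8) = 8.3178. ✓

I(r) ≈ 8.3178.


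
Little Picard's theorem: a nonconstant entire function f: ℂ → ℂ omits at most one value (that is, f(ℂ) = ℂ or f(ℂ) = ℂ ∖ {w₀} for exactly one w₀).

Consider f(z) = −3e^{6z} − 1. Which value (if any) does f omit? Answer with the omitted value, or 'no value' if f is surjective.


Little Picard bounds the complement of f(ℂ) to at most one point.
e^{6z} is never zero on ℂ, so -3·e^{6z} takes every value in ℂ ∖ {0}. Adding -1 shifts the range to ℂ ∖ {-1}. Thus f omits exactly the value -1.

Omitted value: -1.


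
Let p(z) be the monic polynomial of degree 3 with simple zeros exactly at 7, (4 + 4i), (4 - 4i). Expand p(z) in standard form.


The polynomial is p(z) = ∏_{α ∈ S} (z − α), where S = {7, (4 + 4i), (4 - 4i)}.
Expanding the product yields: p(z) = z^3 -15·z^2 + 88·z -224.
Note conjugate pairs combine to real quadratics: (z − (4+4i))(z − (4−4i)) = z² − 8z + 32.
The resulting polynomial has degree 3 and real coefficients as required.

p(z) = z^3 -15·z^2 + 88·z -224.


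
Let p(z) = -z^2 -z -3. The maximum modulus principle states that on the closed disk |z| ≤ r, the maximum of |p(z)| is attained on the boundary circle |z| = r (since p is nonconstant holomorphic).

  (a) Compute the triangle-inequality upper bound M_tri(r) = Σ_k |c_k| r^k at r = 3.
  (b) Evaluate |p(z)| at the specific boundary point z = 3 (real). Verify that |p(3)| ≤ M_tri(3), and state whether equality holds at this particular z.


Coefficients: c_0 = -3, c_1 = -1, c_2 = -1. Radius r = 3.
Part (a). Triangle bound: M_tri(r) = Σ_k |c_k| r^k
  = |-3|·3^0 + |-1|·3^1 + |-1|·3^2
  = 3 + 3 + 9 = 15.
This bounds M(r) := max_{|z|=r} |p(z)| from above; equality holds iff all terms c_k z^k can be made to align in phase at a single z on |z|=r.
Part (b). At z = 3 (real, on the circle |z| = r):
  p(3) = (-3)·3^0 + (-1)·3^1 + (-1)·3^2 = -15.
  |p(3)| = 15.
Since all nonzero coefficients share the same sign, |p(3)| = 15 = M_tri(3); the triangle bound is attained at z = 3, so in fact M(r) = 15.

M_tri(3) = 15; |p(3)| = 15; equality at z=3: yes.


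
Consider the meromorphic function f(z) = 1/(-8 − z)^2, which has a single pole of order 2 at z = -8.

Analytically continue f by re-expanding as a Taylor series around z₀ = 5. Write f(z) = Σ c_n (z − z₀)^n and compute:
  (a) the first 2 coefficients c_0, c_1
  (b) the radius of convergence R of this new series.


Let w = z − z₀, so z = z₀ + w.
Then -8 − z = -8 − (z₀ + w) = (-8 − z₀) − w = -13 − w.
f(z) = 1/(-13 − w)^2 = (1/(-13)^2) · (1 − w/(-13))^{−2}.
By the binomial series (1−u)^{−2} = Σ_{n≥0} C(n+1, 1) u^n for |u|<1, with u = w/(-13):
  c_n = C(n+1, 1) / (-13)^(n+2).
  c_0 = 1/(-13)^2 = 1/169.
  c_1 = 2/(-13)^3 = -2/2197.
The series is valid for |w/d| < 1, i.e. |z − z₀| < |d|.
Radius of convergence: R = |-8 − z₀| = |-13| = 13 (distance from z₀ to the singularity z = -8).

c_0 = 1/169, c_1 = -2/2197; R = 13.


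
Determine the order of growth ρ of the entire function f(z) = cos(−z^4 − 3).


Write cos(w) = (e^{iw} ± e^{−iw})/(2 or 2i), so |cos(w)| ≤ e^{|w|}. With w = −z^4 − 3, |w| ≤ 1r^4 + 3 on |z|=r, giving M(r) ≤ e^{1r^4 + 3} and ρ ≤ 4. For the lower bound, choose z on |z|=r with -1z^4 purely imaginary of modulus 1r^4; then |cos(−z^4 − 3)| grows like e^{1r^4}/2, so ρ ≥ 4. Hence ρ = 4.
Therefore ρ = 4.

Order ρ = 4.


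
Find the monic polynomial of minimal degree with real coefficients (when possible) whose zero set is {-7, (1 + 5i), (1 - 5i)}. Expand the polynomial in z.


The polynomial is p(z) = ∏_{α ∈ S} (z − α), where S = {-7, (1 + 5i), (1 - 5i)}.
Expanding the product yields: p(z) = z^3 + 5·z^2 + 12·z + 182.
Note conjugate pairs combine to real quadratics: (z − (1+5i))(z − (1−5i)) = z² − 2z + 26.
The resulting polynomial has degree 3 and real coefficients as required.

p(z) = z^3 + 5·z^2 + 12·z + 182.


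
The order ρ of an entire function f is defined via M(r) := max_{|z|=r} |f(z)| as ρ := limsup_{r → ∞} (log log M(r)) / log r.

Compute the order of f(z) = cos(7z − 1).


cos(w) is a linear combination of e^{iw} and e^{−iw} (or e^w, e^{−w} in the hyperbolic case), so |cos(w)| ≤ e^{|w|}. With w = 7z − 1, |w| ≤ 7|z| + 1 = 7r + 1 on |z| = r, giving M(r) ≤ e^{7r + 1}, so ρ ≤ 1. On a suitable ray (z = it for sin/cos; z = t for sinh/cosh, t real → ∞), |cos(7z − 1)| grows like e^{7|t|}/2, so ρ ≥ 1. Hence ρ = 1.
Therefore ρ = 1.

Order ρ = 1.


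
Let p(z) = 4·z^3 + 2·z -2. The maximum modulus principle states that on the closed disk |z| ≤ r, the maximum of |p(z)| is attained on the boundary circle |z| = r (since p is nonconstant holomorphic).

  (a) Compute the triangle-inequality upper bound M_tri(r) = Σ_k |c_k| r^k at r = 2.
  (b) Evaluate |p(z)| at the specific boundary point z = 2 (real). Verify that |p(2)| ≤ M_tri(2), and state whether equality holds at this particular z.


Coefficients: c_0 = -2, c_1 = 2, c_2 = 0, c_3 = 4. Radius r = 2.
Part (a). Triangle bound: M_tri(r) = Σ_k |c_k| r^k
  = |-2|·2^0 + |2|·2^1 + |0|·2^2 + |4|·2^3
  = 2 + 4 + 0 + 32 = 38.
This bounds M(r) := max_{|z|=r} |p(z)| from above; equality holds iff all terms c_k z^k can be made to align in phase at a single z on |z|=r.
Part (b). At z = 2 (real, on the circle |z| = r):
  p(2) = (-2)·2^0 + (2)·2^1 + (0)·2^2 + (4)·2^3 = 34.
  |p(2)| = 34.
Check: |p(2)| = 34 ≤ 38 = M_tri(2). ✓ Equality does not hold at z = 2 (the coefficients have mixed signs, so the terms do not all align in phase there).

M_tri(2) = 38; |p(2)| = 34; equality at z=2: no.


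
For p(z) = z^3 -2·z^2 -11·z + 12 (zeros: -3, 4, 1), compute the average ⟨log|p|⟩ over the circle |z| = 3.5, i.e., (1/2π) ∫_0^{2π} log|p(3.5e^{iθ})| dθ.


Zeros: -3, 1, 4; r = 3.5.
Inside |z| < r: -3, 1. Outside (|z| ≥ r): 4.
p(0) = 12, so log|p(0)| = log(12) = 2.4849.
Apply Jensen: I(r) = log|p(0)| + Σ_k log(r/|z_k|), summed over zeros inside |z| < r.
  log(r/|z_k|) for z_k = -3: log(3.5/3) = 0.1542
  log(r/|z_k|) for z_k = 1: log(3.5/1) = 1.2528
  Outside zeros (4) contribute nothing to the Jensen sum.
Sum over inside zeros: 1.4069.
I(r) = log|p(0)| + (inside sum) = 2.4849 + 1.4069 = 3.8918.
Note: since some zeros are outside |z| ≤ r, the simplified n·log(r) form does NOT apply — only the inside zeros contribute.

I(r) ≈ 3.8918.


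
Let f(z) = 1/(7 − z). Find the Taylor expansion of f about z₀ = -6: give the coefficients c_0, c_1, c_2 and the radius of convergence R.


Let w = z − z₀, so z = z₀ + w.
Then 7 − z = 7 − (z₀ + w) = (7 − z₀) − w = 13 − w.
f(z) = 1/(13 − w) = (1/(13)) · 1/(1 − w/(13)) = Σ_{n≥0} w^n / (13)^(n+1).
So c_n = 1/(13)^(n+1):
  c_0 = 1/(13)^1 = 1/13.
  c_1 = 1/(13)^2 = 1/169.
  c_2 = 1/(13)^3 = 1/2197.
The series is valid for |w/d| < 1, i.e. |z − z₀| < |d|.
Radius of convergence: R = |7 − z₀| = |13| = 13 (distance from z₀ to the singularity z = 7).

c_0 = 1/13, c_1 = 1/169, c_2 = 1/2197; R = 13.


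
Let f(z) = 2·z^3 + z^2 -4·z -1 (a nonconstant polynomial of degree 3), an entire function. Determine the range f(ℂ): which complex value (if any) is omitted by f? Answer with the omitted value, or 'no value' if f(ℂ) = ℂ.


Little Picard bounds the complement of f(ℂ) to at most one point.
For every w ∈ ℂ, the equation p(z) − w = 0 is a nonconstant polynomial in z and hence has at least one root by the fundamental theorem of algebra. So p is surjective onto ℂ, omitting no value.

Omitted value: no value.


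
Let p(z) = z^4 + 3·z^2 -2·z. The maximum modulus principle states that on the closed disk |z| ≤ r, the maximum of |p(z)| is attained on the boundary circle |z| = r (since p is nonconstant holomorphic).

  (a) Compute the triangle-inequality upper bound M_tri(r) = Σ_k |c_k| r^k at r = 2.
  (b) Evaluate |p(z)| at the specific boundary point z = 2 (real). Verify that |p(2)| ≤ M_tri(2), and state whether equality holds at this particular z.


Coefficients: c_0 = 0, c_1 = -2, c_2 = 3, c_3 = 0, c_4 = 1. Radius r = 2.
Part (a). Triangle bound: M_tri(r) = Σ_k |c_k| r^k
  = |0|·2^0 + |-2|·2^1 + |3|·2^2 + |0|·2^3 + |1|·2^4
  = 0 + 4 + 12 + 0 + 16 = 32.
This bounds M(r) := max_{|z|=r} |p(z)| from above; equality holds iff all terms c_k z^k can be made to align in phase at a single z on |z|=r.
Part (b). At z = 2 (real, on the circle |z| = r):
  p(2) = (0)·2^0 + (-2)·2^1 + (3)·2^2 + (0)·2^3 + (1)·2^4 = 24.
  |p(2)| = 24.
Check: |p(2)| = 24 ≤ 32 = M_tri(2). ✓ Equality does not hold at z = 2 (the coefficients have mixed signs, so the terms do not all align in phase there).

M_tri(2) = 32; |p(2)| = 24; equality at z=2: no.


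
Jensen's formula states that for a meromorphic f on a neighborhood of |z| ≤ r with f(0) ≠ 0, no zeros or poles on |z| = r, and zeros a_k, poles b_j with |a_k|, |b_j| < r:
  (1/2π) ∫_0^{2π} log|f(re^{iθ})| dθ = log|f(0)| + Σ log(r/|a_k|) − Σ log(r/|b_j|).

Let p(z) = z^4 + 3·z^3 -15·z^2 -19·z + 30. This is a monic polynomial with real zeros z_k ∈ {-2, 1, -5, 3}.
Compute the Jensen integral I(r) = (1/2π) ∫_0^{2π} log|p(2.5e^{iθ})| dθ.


Zeros: -5, -2, 1, 3; r = 2.5.
Inside |z| < r: -2, 1. Outside (|z| ≥ r): -5, 3.
p(0) = 30, so log|p(0)| = log(30) = 3.4012.
Apply Jensen: I(r) = log|p(0)| + Σ_k log(r/|z_k|), summed over zeros inside |z| < r.
  log(r/|z_k|) for z_k = -2: log(2.5/2) = 0.2231
  log(r/|z_k|) for z_k = 1: log(2.5/1) = 0.9163
  Outside zeros (-5, 3) contribute nothing to the Jensen sum.
Sum over inside zeros: 1.1394.
I(r) = log|p(0)| + (inside sum) = 3.4012 + 1.1394 = 4.5406.
Note: since some zeros are outside |z| ≤ r, the simplified n·log(r) form does NOT apply — only the inside zeros contribute.

I(r) ≈ 4.5406.


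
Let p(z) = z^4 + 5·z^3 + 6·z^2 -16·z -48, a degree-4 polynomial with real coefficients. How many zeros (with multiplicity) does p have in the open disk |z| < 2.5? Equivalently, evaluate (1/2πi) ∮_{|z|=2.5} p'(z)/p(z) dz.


The zeros of p are: 2, (-2 + 2i), (-2 - 2i), -3.
Their magnitudes are: 2, 2.828, 2.828, 3.
Zeros with |z| < R = 2.5: 2.
Count = 1.
By the argument principle, (1/2πi) ∮_{|z|=R} p'(z)/p(z) dz equals exactly this count.

Number of zeros inside |z| < 2.5: 1.


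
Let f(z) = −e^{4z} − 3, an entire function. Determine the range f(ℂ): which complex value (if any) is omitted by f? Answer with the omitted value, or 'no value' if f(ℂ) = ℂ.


Little Picard bounds the complement of f(ℂ) to at most one point.
e^{4z} is never zero on ℂ, so -1·e^{4z} takes every value in ℂ ∖ {0}. Adding -3 shifts the range to ℂ ∖ {-3}. Thus f omits exactly the value -3.

Omitted value: -3.


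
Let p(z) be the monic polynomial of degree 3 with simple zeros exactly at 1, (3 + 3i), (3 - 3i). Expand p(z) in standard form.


The polynomial is p(z) = ∏_{α ∈ S} (z − α), where S = {1, (3 + 3i), (3 - 3i)}.
Expanding the product yields: p(z) = z^3 -7·z^2 + 24·z -18.
Note conjugate pairs combine to real quadratics: (z − (3+3i))(z − (3−3i)) = z² − 6z + 18.
The resulting polynomial has degree 3 and real coefficients as required.

p(z) = z^3 -7·z^2 + 24·z -18.


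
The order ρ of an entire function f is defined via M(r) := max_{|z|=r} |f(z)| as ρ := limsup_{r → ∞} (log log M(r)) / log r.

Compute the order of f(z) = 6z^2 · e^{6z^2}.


M(r) = max_{|z|=r} |6|·|z|^2·|e^{6z^2}| = 6·r^2 · e^{6r^2} (the factors attain their maxima compatibly on |z|=r). Then log M(r) = log 6 + 2·log r + 6r^2, dominated by the last term, so log log M(r) ~ 2·log r. The polynomial factor 6z^2 contributes only a log r term and does not affect the order. ρ = 2.
Therefore ρ = 2.

Order ρ = 2.


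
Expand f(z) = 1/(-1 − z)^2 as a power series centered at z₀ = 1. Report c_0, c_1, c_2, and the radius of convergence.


Let w = z − z₀, so z = z₀ + w.
Then -1 − z = -1 − (z₀ + w) = (-1 − z₀) − w = -2 − w.
f(z) = 1/(-2 − w)^2 = (1/(-2)^2) · (1 − w/(-2))^{−2}.
By the binomial series (1−u)^{−2} = Σ_{n≥0} C(n+1, 1) u^n for |u|<1, with u = w/(-2):
  c_n = C(n+1, 1) / (-2)^(n+2).
  c_0 = 1/(-2)^2 = 1/4.
  c_1 = 2/(-2)^3 = -1/4.
  c_2 = 3/(-2)^4 = 3/16.
The series is valid for |w/d| < 1, i.e. |z − z₀| < |d|.
Radius of convergence: R = |-1 − z₀| = |-2| = 2 (distance from z₀ to the singularity z = -1).

c_0 = 1/4, c_1 = -1/4, c_2 = 3/16; R = 2.


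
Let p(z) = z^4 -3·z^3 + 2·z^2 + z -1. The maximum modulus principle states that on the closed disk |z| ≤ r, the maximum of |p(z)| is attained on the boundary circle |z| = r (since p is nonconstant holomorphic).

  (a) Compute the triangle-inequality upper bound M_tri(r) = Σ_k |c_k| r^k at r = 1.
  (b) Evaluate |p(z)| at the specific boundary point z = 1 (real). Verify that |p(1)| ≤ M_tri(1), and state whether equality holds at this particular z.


Coefficients: c_0 = -1, c_1 = 1, c_2 = 2, c_3 = -3, c_4 = 1. Radius r = 1.
Part (a). Triangle bound: M_tri(r) = Σ_k |c_k| r^k
  = |-1|·1^0 + |1|·1^1 + |2|·1^2 + |-3|·1^3 + |1|·1^4
  = 1 + 1 + 2 + 3 + 1 = 8.
This bounds M(r) := max_{|z|=r} |p(z)| from above; equality holds iff all terms c_k z^k can be made to align in phase at a single z on |z|=r.
Part (b). At z = 1 (real, on the circle |z| = r):
  p(1) = (-1)·1^0 + (1)·1^1 + (2)·1^2 + (-3)·1^3 + (1)·1^4 = 0.
  |p(1)| = 0.
Check: |p(1)| = 0 ≤ 8 = M_tri(1). ✓ Equality does not hold at z = 1 (the coefficients have mixed signs, so the terms do not all align in phase there).

M_tri(1) = 8; |p(1)| = 0; equality at z=1: no.


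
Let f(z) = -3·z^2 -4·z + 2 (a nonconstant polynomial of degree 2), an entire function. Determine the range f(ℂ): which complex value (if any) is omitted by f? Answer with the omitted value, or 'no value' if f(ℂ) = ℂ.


Little Picard bounds the complement of f(ℂ) to at most one point.
For every w ∈ ℂ, the equation p(z) − w = 0 is a nonconstant polynomial in z and hence has at least one root by the fundamental theorem of algebra. So p is surjective onto ℂ, omitting no value.

Omitted value: no value.


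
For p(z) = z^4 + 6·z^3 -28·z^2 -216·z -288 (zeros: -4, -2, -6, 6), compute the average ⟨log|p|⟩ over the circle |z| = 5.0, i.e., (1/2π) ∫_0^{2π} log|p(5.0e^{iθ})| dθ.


Zeros: -6, -4, -2, 6; r = 5.0.
Inside |z| < r: -4, -2. Outside (|z| ≥ r): -6, 6.
p(0) = -288, so log|p(0)| = log(288) = 5.6630.
Apply Jensen: I(r) = log|p(0)| + Σ_k log(r/|z_k|), summed over zeros inside |z| < r.
  log(r/|z_k|) for z_k = -4: log(5.0/4) = 0.2231
  log(r/|z_k|) for z_k = -2: log(5.0/2) = 0.9163
  Outside zeros (-6, 6) contribute nothing to the Jensen sum.
Sum over inside zeros: 1.1394.
I(r) = log|p(0)| + (inside sum) = 5.6630 + 1.1394 = 6.8024.
Note: since some zeros are outside |z| ≤ r, the simplified n·log(r) form does NOT apply — only the inside zeros contribute.

I(r) ≈ 6.8024.


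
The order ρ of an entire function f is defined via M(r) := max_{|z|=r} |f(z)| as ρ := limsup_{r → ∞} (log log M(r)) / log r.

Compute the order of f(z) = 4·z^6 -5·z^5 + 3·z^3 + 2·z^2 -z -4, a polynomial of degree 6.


|f(z)| ≤ Σ|c_k|·r^k = O(r^6) as r → ∞. Polynomial growth is O(e^{r^ε}) for every ε > 0 (since r^6/e^{r^ε} → 0), so ρ ≤ ε for all ε > 0, i.e. ρ = 0. Every nonconstant polynomial has order 0.
Therefore ρ = 0.

Order ρ = 0.


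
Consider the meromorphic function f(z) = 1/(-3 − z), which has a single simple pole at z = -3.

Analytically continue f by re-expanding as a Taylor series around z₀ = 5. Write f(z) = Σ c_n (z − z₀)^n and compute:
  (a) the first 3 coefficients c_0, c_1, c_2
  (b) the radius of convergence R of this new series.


Let w = z − z₀, so z = z₀ + w.
Then -3 − z = -3 − (z₀ + w) = (-3 − z₀) − w = -8 − w.
f(z) = 1/(-8 − w) = (1/(-8)) · 1/(1 − w/(-8)) = Σ_{n≥0} w^n / (-8)^(n+1).
So c_n = 1/(-8)^(n+1):
  c_0 = 1/(-8)^1 = -1/8.
  c_1 = 1/(-8)^2 = 1/64.
  c_2 = 1/(-8)^3 = -1/512.
The series is valid for |w/d| < 1, i.e. |z − z₀| < |d|.
Radius of convergence: R = |-3 − z₀| = |-8| = 8 (distance from z₀ to the singularity z = -3).

c_0 = -1/8, c_1 = 1/64, c_2 = -1/512; R = 8.


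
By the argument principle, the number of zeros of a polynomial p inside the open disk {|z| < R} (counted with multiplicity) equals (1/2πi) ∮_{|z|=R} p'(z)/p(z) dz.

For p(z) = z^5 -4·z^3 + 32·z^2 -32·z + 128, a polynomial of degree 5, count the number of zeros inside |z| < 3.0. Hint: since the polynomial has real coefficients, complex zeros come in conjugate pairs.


The zeros of p are: (2 + 2i), (2 - 2i), -4, (0 + 2i), (0 - 2i).
Their magnitudes are: 2.828, 2.828, 4, 2, 2.
Zeros with |z| < R = 3.0: (2 + 2i), (2 - 2i), (0 + 2i), (0 - 2i).
Count = 4.
By the argument principle, (1/2πi) ∮_{|z|=R} p'(z)/p(z) dz equals exactly this count.

Number of zeros inside |z| < 3.0: 4.


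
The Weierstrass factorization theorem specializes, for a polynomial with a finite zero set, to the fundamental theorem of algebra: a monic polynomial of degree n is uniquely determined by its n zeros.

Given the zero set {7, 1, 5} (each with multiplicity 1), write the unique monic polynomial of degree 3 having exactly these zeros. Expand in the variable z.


The polynomial is p(z) = ∏_{α ∈ S} (z − α), where S = {7, 1, 5}.
Expanding the product yields: p(z) = z^3 -13·z^2 + 47·z -35.
The resulting polynomial has degree 3 and real coefficients as required.

p(z) = z^3 -13·z^2 + 47·z -35.


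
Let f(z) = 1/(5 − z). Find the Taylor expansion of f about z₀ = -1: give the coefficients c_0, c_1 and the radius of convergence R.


Let w = z − z₀, so z = z₀ + w.
Then 5 − z = 5 − (z₀ + w) = (5 − z₀) − w = 6 − w.
f(z) = 1/(6 − w) = (1/(6)) · 1/(1 − w/(6)) = Σ_{n≥0} w^n / (6)^(n+1).
So c_n = 1/(6)^(n+1):
  c_0 = 1/(6)^1 = 1/6.
  c_1 = 1/(6)^2 = 1/36.
The series is valid for |w/d| < 1, i.e. |z − z₀| < |d|.
Radius of convergence: R = |5 − z₀| = |6| = 6 (distance from z₀ to the singularity z = 5).

c_0 = 1/6, c_1 = 1/36; R = 6.


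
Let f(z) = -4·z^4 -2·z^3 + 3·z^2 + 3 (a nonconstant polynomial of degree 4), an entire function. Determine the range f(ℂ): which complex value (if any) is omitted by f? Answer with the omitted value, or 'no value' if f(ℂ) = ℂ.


Little Picard bounds the complement of f(ℂ) to at most one point.
For every w ∈ ℂ, the equation p(z) − w = 0 is a nonconstant polynomial in z and hence has at least one root by the fundamental theorem of algebra. So p is surjective onto ℂ, omitting no value.

Omitted value: no value.


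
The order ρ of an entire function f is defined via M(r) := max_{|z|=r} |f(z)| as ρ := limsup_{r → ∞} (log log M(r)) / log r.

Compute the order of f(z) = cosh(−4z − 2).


cosh(w) is a linear combination of e^{iw} and e^{−iw} (or e^w, e^{−w} in the hyperbolic case), so |cosh(w)| ≤ e^{|w|}. With w = −4z − 2, |w| ≤ 4|z| + 2 = 4r + 2 on |z| = r, giving M(r) ≤ e^{4r + 2}, so ρ ≤ 1. On a suitable ray (z = it for sin/cos; z = t for sinh/cosh, t real → ∞), |cosh(−4z − 2)| grows like e^{4|t|}/2, so ρ ≥ 1. Hence ρ = 1.
Therefore ρ = 1.

Order ρ = 1.


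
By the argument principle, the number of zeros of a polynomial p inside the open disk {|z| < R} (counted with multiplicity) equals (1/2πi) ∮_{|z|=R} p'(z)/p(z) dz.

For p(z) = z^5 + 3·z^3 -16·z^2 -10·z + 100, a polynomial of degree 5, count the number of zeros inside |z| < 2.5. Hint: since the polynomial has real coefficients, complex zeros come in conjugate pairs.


The zeros of p are: -2, (-1 + 3i), (-1 - 3i), (2 + 1i), (2 - 1i).
Their magnitudes are: 2, 3.162, 3.162, 2.236, 2.236.
Zeros with |z| < R = 2.5: -2, (2 + 1i), (2 - 1i).
Count = 3.
By the argument principle, (1/2πi) ∮_{|z|=R} p'(z)/p(z) dz equals exactly this count.

Number of zeros inside |z| < 2.5: 3.


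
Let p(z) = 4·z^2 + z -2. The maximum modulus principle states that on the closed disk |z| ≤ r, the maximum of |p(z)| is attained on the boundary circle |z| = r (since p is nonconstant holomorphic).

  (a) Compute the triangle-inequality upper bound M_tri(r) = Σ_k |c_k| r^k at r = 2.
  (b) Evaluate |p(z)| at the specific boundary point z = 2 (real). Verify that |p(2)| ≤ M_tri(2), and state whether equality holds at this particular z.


Coefficients: c_0 = -2, c_1 = 1, c_2 = 4. Radius r = 2.
Part (a). Triangle bound: M_tri(r) = Σ_k |c_k| r^k
  = |-2|·2^0 + |1|·2^1 + |4|·2^2
  = 2 + 2 + 16 = 20.
This bounds M(r) := max_{|z|=r} |p(z)| from above; equality holds iff all terms c_k z^k can be made to align in phase at a single z on |z|=r.
Part (b). At z = 2 (real, on the circle |z| = r):
  p(2) = (-2)·2^0 + (1)·2^1 + (4)·2^2 = 16.
  |p(2)| = 16.
Check: |p(2)| = 16 ≤ 20 = M_tri(2). ✓ Equality does not hold at z = 2 (the coefficients have mixed signs, so the terms do not all align in phase there).

M_tri(2) = 20; |p(2)| = 16; equality at z=2: no.


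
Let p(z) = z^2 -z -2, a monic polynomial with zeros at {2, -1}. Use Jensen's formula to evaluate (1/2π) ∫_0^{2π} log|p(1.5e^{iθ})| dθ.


Zeros: -1, 2; r = 1.5.
Inside |z| < r: -1. Outside (|z| ≥ r): 2.
p(0) = -2, so log|p(0)| = log(2) = 0.6931.
Apply Jensen: I(r) = log|p(0)| + Σ_k log(r/|z_k|), summed over zeros inside |z| < r.
  log(r/|z_k|) for z_k = -1: log(1.5/1) = 0.4055
  Outside zeros (2) contribute nothing to the Jensen sum.
Sum over inside zeros: 0.4055.
I(r) = log|p(0)| + (inside sum) = 0.6931 + 0.4055 = 1.0986.
Note: since some zeros are outside |z| ≤ r, the simplified n·log(r) form does NOT apply — only the inside zeros contribute.

I(r) ≈ 1.0986.


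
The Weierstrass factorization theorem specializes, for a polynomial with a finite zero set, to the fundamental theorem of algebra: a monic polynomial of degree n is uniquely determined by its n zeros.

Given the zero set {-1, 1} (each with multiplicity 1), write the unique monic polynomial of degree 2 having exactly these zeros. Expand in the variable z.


The polynomial is p(z) = ∏_{α ∈ S} (z − α), where S = {-1, 1}.
Expanding the product yields: p(z) = z^2 -1.
The resulting polynomial has degree 2 and real coefficients as required.

p(z) = z^2 -1.


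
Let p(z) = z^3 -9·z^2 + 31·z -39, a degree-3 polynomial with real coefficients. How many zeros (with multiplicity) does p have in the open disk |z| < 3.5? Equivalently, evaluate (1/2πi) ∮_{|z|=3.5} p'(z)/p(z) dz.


The zeros of p are: 3, (3 + 2i), (3 - 2i).
Their magnitudes are: 3, 3.606, 3.606.
Zeros with |z| < R = 3.5: 3.
Count = 1.
By the argument principle, (1/2πi) ∮_{|z|=R} p'(z)/p(z) dz equals exactly this count.

Number of zeros inside |z| < 3.5: 1.


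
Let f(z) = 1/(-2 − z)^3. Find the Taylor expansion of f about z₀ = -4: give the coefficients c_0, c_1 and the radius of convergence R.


Let w = z − z₀, so z = z₀ + w.
Then -2 − z = -2 − (z₀ + w) = (-2 − z₀) − w = 2 − w.
f(z) = 1/(2 − w)^3 = (1/(2)^3) · (1 − w/(2))^{−3}.
By the binomial series (1−u)^{−3} = Σ_{n≥0} C(n+2, 2) u^n for |u|<1, with u = w/(2):
  c_n = C(n+2, 2) / (2)^(n+3).
  c_0 = 1/(2)^3 = 1/8.
  c_1 = 3/(2)^4 = 3/16.
The series is valid for |w/d| < 1, i.e. |z − z₀| < |d|.
Radius of convergence: R = |-2 − z₀| = |2| = 2 (distance from z₀ to the singularity z = -2).

c_0 = 1/8, c_1 = 3/16; R = 2.


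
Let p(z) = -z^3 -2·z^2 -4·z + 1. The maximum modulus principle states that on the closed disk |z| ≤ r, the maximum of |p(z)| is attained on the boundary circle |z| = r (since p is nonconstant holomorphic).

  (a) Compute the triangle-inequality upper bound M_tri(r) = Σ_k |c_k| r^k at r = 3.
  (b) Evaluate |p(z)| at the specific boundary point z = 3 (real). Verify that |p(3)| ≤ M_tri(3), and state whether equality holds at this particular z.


Coefficients: c_0 = 1, c_1 = -4, c_2 = -2, c_3 = -1. Radius r = 3.
Part (a). Triangle bound: M_tri(r) = Σ_k |c_k| r^k
  = |1|·3^0 + |-4|·3^1 + |-2|·3^2 + |-1|·3^3
  = 1 + 12 + 18 + 27 = 58.
This bounds M(r) := max_{|z|=r} |p(z)| from above; equality holds iff all terms c_k z^k can be made to align in phase at a single z on |z|=r.
Part (b). At z = 3 (real, on the circle |z| = r):
  p(3) = (1)·3^0 + (-4)·3^1 + (-2)·3^2 + (-1)·3^3 = -56.
  |p(3)| = 56.
Check: |p(3)| = 56 ≤ 58 = M_tri(3). ✓ Equality does not hold at z = 3 (the coefficients have mixed signs, so the terms do not all align in phase there).

M_tri(3) = 58; |p(3)| = 56; equality at z=3: no.


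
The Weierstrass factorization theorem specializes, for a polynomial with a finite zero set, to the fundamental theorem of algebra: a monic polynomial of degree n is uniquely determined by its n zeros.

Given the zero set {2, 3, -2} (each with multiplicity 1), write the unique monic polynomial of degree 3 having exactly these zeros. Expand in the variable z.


The polynomial is p(z) = ∏_{α ∈ S} (z − α), where S = {2, 3, -2}.
Expanding the product yields: p(z) = z^3 -3·z^2 -4·z + 12.
The resulting polynomial has degree 3 and real coefficients as required.

p(z) = z^3 -3·z^2 -4·z + 12.


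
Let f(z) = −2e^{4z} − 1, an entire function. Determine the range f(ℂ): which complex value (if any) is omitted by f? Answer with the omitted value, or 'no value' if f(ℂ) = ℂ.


Little Picard bounds the complement of f(ℂ) to at most one point.
e^{4z} is never zero on ℂ, so -2·e^{4z} takes every value in ℂ ∖ {0}. Adding -1 shifts the range to ℂ ∖ {-1}. Thus f omits exactly the value -1.

Omitted value: -1.


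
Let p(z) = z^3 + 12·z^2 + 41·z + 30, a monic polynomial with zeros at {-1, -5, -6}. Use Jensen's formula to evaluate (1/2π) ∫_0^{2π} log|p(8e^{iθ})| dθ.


Zeros: -6, -5, -1; r = 8.
Inside |z| < r: -6, -5, -1. Outside (|z| ≥ r): ∅.
p(0) = 30, so log|p(0)| = log(30) = 3.4012.
Apply Jensen: I(r) = log|p(0)| + Σ_k log(r/|z_k|), summed over zeros inside |z| < r.
  log(r/|z_k|) for z_k = -1: log(8/1) = 2.0794
  log(r/|z_k|) for z_k = -5: log(8/5) = 0.4700
  log(r/|z_k|) for z_k = -6: log(8/6) = 0.2877
Sum over inside zeros: 2.8371.
I(r) = log|p(0)| + (inside sum) = 3.4012 + 2.8371 = 6.2383.
Closed form (all zeros inside, monic): I(r) = n·log(r) = 3·log(8) = 6.2383. ✓

I(r) ≈ 6.2383.


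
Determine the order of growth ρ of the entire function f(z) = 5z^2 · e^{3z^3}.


M(r) = max_{|z|=r} |5|·|z|^2·|e^{3z^3}| = 5·r^2 · e^{3r^3} (the factors attain their maxima compatibly on |z|=r). Then log M(r) = log 5 + 2·log r + 3r^3, dominated by the last term, so log log M(r) ~ 3·log r. The polynomial factor 5z^2 contributes only a log r term and does not affect the order. ρ = 3.
Therefore ρ = 3.

Order ρ = 3.


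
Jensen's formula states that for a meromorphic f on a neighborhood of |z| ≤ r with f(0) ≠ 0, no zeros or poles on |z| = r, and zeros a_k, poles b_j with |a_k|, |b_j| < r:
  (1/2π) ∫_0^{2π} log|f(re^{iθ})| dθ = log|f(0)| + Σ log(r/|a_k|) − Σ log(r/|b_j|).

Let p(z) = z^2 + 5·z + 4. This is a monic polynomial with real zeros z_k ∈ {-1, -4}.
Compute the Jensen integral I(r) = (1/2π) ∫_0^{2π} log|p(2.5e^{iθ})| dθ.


Zeros: -4, -1; r = 2.5.
Inside |z| < r: -1. Outside (|z| ≥ r): -4.
p(0) = 4, so log|p(0)| = log(4) = 1.3863.
Apply Jensen: I(r) = log|p(0)| + Σ_k log(r/|z_k|), summed over zeros inside |z| < r.
  log(r/|z_k|) for z_k = -1: log(2.5/1) = 0.9163
  Outside zeros (-4) contribute nothing to the Jensen sum.
Sum over inside zeros: 0.9163.
I(r) = log|p(0)| + (inside sum) = 1.3863 + 0.9163 = 2.3026.
Note: since some zeros are outside |z| ≤ r, the simplified n·log(r) form does NOT apply — only the inside zeros contribute.

I(r) ≈ 2.3026.


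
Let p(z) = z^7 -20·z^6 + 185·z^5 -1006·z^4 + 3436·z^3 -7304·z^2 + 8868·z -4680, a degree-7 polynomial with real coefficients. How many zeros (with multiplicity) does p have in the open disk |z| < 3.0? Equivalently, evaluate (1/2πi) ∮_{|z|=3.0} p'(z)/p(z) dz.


The zeros of p are: (3 + 3i), (3 - 3i), (3 + 2i), (3 - 2i), 2, (3 + 1i), (3 - 1i).
Their magnitudes are: 4.243, 4.243, 3.606, 3.606, 2, 3.162, 3.162.
Zeros with |z| < R = 3.0: 2.
Count = 1.
By the argument principle, (1/2πi) ∮_{|z|=R} p'(z)/p(z) dz equals exactly this count.

Number of zeros inside |z| < 3.0: 1.


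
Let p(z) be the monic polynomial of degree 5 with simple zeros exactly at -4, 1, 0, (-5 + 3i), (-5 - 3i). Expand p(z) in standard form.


The polynomial is p(z) = ∏_{α ∈ S} (z − α), where S = {-4, 1, 0, (-5 + 3i), (-5 - 3i)}.
Expanding the product yields: p(z) = z^5 + 13·z^4 + 60·z^3 + 62·z^2 -136·z.
Note conjugate pairs combine to real quadratics: (z − (-5+3i))(z − (-5−3i)) = z² + 10z + 34.
The resulting polynomial has degree 5 and real coefficients as required.

p(z) = z^5 + 13·z^4 + 60·z^3 + 62·z^2 -136·z.
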